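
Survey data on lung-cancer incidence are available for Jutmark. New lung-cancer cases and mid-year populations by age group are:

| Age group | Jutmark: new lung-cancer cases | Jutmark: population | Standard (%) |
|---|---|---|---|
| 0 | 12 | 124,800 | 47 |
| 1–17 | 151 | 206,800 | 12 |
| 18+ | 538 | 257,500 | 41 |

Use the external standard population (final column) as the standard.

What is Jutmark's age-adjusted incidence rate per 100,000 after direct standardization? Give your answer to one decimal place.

Age-specific rates per 100,000 for Jutmark: 9.62, 73.02, 208.93.
Standard weights: 0.47, 0.12, 0.41.
Standardized rate: 0.4700×9.62 + 0.1200×73.02 + 0.4100×208.93 = 98.9435 per 100,000.

98.9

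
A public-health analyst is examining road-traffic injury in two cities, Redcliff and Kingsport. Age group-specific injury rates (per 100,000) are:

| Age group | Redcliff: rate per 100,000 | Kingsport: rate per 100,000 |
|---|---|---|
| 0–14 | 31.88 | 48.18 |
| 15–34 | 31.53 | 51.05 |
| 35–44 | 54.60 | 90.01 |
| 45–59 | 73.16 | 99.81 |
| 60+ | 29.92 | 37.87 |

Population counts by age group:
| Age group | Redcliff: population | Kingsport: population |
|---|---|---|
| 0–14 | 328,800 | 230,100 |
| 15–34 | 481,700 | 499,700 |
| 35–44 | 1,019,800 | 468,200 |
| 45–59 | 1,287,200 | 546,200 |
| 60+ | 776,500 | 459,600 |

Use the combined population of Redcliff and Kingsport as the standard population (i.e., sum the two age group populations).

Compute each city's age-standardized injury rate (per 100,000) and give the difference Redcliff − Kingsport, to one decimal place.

-22.9

Combined standard total = 6,097,800; weights = 0.0917, 0.1609, 0.2440, 0.3007, 0.2027.
Redcliff: 0.0917×31.88 + 0.1609×31.53 + 0.2440×54.60 + 0.3007×73.16 + 0.2027×29.92 = 49.3820 per 100,000.
Kingsport: 0.0917×48.18 + 0.1609×51.05 + 0.2440×90.01 + 0.3007×99.81 + 0.2027×37.87 = 72.2828 per 100,000.
Difference = 49.3820 − 72.2828 = -22.9007.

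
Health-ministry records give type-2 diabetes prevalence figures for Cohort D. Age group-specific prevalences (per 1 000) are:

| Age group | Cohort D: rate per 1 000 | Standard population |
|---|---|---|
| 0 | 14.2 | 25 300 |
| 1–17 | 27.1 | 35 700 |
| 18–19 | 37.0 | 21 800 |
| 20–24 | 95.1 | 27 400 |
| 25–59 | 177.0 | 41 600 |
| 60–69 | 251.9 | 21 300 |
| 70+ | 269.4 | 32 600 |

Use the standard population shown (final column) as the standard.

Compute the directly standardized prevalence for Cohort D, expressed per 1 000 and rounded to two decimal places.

Standard total = 205 700; weights = 0.1230, 0.1736, 0.1060, 0.1332, 0.2022, 0.1035, 0.1585.
Standardized rate: 0.1230×14.2 + 0.1736×27.1 + 0.1060×37.0 + 0.1332×95.1 + 0.2022×177.0 + 0.1035×251.9 + 0.1585×269.4 = 127.6139 per 1 000.

127.61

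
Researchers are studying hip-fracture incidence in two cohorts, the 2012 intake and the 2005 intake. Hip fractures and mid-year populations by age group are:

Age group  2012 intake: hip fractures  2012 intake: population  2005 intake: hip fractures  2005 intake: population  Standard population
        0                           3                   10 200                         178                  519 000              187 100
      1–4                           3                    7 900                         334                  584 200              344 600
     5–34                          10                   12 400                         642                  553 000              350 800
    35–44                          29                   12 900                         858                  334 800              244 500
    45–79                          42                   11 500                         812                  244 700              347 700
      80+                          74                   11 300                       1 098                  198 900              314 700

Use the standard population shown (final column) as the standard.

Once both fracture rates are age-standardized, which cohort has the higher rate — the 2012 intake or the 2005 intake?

Age-specific rates per 100 000 for the 2012 intake: 29.41, 37.97, 80.65, 224.81, 365.22, 654.87.
For the 2005 intake: 34.30, 57.17, 116.09, 256.27, 331.83, 552.04.
Standard total = 1 789 400; weights = 0.1046, 0.1926, 0.1960, 0.1366, 0.1943, 0.1759.
The 2012 intake: 0.1046×29.41 + 0.1926×37.97 + 0.1960×80.65 + 0.1366×224.81 + 0.1943×365.22 + 0.1759×654.87 = 243.0520 per 100 000.
The 2005 intake: 0.1046×34.30 + 0.1926×57.17 + 0.1960×116.09 + 0.1366×256.27 + 0.1943×331.83 + 0.1759×552.04 = 233.9374 per 100 000.

2012 intake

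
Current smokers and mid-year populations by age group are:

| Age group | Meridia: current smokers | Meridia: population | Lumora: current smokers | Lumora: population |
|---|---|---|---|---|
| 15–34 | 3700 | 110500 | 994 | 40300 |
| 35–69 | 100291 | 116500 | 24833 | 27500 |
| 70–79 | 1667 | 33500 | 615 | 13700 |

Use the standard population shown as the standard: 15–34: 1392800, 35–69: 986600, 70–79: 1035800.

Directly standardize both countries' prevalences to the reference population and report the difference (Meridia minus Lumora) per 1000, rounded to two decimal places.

-7.10

Age-specific rates per 1000 for Meridia: 33.484, 860.867, 49.761.
For Lumora: 24.665, 903.018, 44.891.
Standard total = 3415200; weights = 0.4078, 0.2889, 0.3033.
Meridia: 0.4078×33.484 + 0.2889×860.867 + 0.3033×49.761 = 277.4393 per 1000.
Lumora: 0.4078×24.665 + 0.2889×903.018 + 0.3033×44.891 = 284.5423 per 1000.
Difference = 277.4393 − 284.5423 = -7.1030.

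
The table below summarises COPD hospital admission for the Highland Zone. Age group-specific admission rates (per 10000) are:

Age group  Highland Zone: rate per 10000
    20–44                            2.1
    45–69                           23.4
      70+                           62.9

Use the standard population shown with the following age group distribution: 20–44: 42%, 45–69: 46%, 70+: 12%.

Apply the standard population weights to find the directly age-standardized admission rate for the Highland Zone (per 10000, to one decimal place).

19.2

Standard weights: 0.42, 0.46, 0.12.
Standardized rate: 0.4200×2.1 + 0.4600×23.4 + 0.1200×62.9 = 19.1940 per 10000.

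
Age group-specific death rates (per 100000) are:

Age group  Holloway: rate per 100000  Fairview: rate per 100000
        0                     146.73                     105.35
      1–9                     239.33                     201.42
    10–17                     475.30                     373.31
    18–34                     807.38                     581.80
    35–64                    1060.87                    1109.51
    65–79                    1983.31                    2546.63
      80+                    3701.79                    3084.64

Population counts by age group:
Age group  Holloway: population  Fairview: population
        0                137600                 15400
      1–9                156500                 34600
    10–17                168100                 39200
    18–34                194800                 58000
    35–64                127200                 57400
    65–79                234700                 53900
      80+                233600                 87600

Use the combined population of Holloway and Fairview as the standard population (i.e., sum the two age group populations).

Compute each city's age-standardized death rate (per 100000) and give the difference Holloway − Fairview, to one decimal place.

74.1

Combined standard total = 1598600; weights = 0.0957, 0.1195, 0.1297, 0.1581, 0.1155, 0.1805, 0.2009.
Holloway: 0.0957×146.73 + 0.1195×239.33 + 0.1297×475.30 + 0.1581×807.38 + 0.1155×1060.87 + 0.1805×1983.31 + 0.2009×3701.79 = 1456.3092 per 100000.
Fairview: 0.0957×105.35 + 0.1195×201.42 + 0.1297×373.31 + 0.1581×581.80 + 0.1155×1109.51 + 0.1805×2546.63 + 0.2009×3084.64 = 1382.2316 per 100000.
Difference = 1456.3092 − 1382.2316 = 74.0776.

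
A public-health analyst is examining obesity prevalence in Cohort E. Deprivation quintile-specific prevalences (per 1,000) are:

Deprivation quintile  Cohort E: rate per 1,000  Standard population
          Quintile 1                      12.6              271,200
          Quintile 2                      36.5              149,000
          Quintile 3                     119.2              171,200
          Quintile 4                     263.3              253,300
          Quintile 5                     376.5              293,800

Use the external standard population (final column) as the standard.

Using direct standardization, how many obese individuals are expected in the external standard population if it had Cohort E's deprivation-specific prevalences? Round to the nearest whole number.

Expected obese individuals = Σ (standard pop × deprivation-specific rate ÷ 1,000)
= 271,200×12.6/1,000 + 149,000×36.5/1,000 + 171,200×119.2/1,000 + 253,300×263.3/1,000 + 293,800×376.5/1,000
= 3417.12 + 5438.50 + 20407.04 + 66693.89 + 110615.70 = 206572.25.

206572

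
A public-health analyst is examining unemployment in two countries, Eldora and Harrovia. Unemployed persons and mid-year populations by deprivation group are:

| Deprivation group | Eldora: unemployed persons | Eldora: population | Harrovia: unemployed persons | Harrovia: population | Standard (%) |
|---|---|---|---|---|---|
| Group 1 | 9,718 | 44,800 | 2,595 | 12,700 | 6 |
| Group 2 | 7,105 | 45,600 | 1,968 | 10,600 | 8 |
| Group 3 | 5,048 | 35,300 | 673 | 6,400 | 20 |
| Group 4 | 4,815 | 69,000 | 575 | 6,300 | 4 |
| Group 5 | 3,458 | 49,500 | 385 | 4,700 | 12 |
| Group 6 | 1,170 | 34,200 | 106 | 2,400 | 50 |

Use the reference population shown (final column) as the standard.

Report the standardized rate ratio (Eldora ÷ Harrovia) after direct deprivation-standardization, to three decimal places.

0.984

Deprivation-specific rates per 1,000 for Eldora: 216.920, 155.811, 143.003, 69.783, 69.859, 34.211.
For Harrovia: 204.331, 185.660, 105.156, 91.270, 81.915, 44.167.
Standard weights: 0.06, 0.08, 0.20, 0.04, 0.12, 0.50.
Eldora: 0.0600×216.920 + 0.0800×155.811 + 0.2000×143.003 + 0.0400×69.783 + 0.1200×69.859 + 0.5000×34.211 = 82.3603 per 1,000.
Harrovia: 0.0600×204.331 + 0.0800×185.660 + 0.2000×105.156 + 0.0400×91.270 + 0.1200×81.915 + 0.5000×44.167 = 83.7078 per 1,000.
Ratio = 82.3603 ÷ 83.7078 = 0.98390.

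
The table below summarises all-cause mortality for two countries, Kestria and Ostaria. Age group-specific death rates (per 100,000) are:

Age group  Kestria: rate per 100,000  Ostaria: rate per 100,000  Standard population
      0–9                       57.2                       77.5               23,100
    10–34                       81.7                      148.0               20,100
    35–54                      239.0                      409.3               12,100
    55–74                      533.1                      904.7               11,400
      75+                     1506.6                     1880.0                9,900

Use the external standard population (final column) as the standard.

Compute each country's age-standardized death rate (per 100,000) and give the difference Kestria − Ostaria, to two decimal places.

-153.98

Standard total = 76,600; weights = 0.3016, 0.2624, 0.1580, 0.1488, 0.1292.
Kestria: 0.3016×57.2 + 0.2624×81.7 + 0.1580×239.0 + 0.1488×533.1 + 0.1292×1506.6 = 350.4970 per 100,000.
Ostaria: 0.3016×77.5 + 0.2624×148.0 + 0.1580×409.3 + 0.1488×904.7 + 0.1292×1880.0 = 504.4799 per 100,000.
Difference = 350.4970 − 504.4799 = -153.9829.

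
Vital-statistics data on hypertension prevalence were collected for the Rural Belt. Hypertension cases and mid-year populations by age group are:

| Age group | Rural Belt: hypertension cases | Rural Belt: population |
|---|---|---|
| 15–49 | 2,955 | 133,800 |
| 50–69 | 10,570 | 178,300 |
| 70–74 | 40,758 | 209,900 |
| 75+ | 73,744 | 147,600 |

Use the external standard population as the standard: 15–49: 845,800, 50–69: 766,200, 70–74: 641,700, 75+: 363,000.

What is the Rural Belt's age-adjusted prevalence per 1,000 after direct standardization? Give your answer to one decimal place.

Age-specific rates per 1,000 for the Rural Belt: 22.085, 59.282, 194.178, 499.621.
Standard total = 2,616,700; weights = 0.3232, 0.2928, 0.2452, 0.1387.
Standardized rate: 0.3232×22.085 + 0.2928×59.282 + 0.2452×194.178 + 0.1387×499.621 = 141.4255 per 1,000.

141.4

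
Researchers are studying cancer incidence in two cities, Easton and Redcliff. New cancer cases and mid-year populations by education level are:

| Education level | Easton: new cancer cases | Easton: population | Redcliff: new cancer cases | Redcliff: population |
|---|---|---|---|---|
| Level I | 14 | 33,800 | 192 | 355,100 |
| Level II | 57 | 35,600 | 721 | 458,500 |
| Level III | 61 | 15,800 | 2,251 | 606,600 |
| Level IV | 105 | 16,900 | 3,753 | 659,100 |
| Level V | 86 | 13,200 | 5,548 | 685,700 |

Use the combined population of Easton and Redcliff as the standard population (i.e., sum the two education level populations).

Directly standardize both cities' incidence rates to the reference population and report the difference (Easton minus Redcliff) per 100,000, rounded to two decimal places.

Education-specific rates per 100,000 for Easton: 41.42, 160.11, 386.08, 621.30, 651.52.
For Redcliff: 54.07, 157.25, 371.08, 569.41, 809.10.
Combined standard total = 2,880,300; weights = 0.1350, 0.1715, 0.2161, 0.2347, 0.2426.
Easton: 0.1350×41.42 + 0.1715×160.11 + 0.2161×386.08 + 0.2347×621.30 + 0.2426×651.52 = 420.3928 per 100,000.
Redcliff: 0.1350×54.07 + 0.1715×157.25 + 0.2161×371.08 + 0.2347×569.41 + 0.2426×809.10 = 444.4301 per 100,000.
Difference = 420.3928 − 444.4301 = -24.0373.

-24.04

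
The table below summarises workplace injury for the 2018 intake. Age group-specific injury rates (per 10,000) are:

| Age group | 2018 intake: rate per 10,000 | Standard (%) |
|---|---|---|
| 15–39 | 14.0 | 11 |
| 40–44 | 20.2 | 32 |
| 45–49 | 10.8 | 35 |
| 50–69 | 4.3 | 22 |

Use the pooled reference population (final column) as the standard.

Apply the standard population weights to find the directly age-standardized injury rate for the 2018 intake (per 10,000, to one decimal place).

12.7

Standard weights: 0.11, 0.32, 0.35, 0.22.
Standardized rate: 0.1100×14.0 + 0.3200×20.2 + 0.3500×10.8 + 0.2200×4.3 = 12.7300 per 10,000.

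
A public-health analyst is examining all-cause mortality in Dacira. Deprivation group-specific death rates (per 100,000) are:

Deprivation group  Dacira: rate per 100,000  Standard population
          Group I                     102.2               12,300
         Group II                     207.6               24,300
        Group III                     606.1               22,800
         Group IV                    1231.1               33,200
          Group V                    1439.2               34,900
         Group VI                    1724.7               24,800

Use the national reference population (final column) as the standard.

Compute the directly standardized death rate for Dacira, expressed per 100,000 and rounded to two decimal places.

Standard total = 152,300; weights = 0.0808, 0.1596, 0.1497, 0.2180, 0.2292, 0.1628.
Standardized rate: 0.0808×102.2 + 0.1596×207.6 + 0.1497×606.1 + 0.2180×1231.1 + 0.2292×1439.2 + 0.1628×1724.7 = 1011.1227 per 100,000.

1011.12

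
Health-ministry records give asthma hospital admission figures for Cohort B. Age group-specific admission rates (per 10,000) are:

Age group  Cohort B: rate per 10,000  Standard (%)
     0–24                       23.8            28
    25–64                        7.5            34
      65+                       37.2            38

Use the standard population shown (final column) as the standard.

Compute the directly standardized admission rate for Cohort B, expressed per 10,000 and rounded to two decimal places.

Standard weights: 0.28, 0.34, 0.38.
Standardized rate: 0.2800×23.8 + 0.3400×7.5 + 0.3800×37.2 = 23.3500 per 10,000.

23.35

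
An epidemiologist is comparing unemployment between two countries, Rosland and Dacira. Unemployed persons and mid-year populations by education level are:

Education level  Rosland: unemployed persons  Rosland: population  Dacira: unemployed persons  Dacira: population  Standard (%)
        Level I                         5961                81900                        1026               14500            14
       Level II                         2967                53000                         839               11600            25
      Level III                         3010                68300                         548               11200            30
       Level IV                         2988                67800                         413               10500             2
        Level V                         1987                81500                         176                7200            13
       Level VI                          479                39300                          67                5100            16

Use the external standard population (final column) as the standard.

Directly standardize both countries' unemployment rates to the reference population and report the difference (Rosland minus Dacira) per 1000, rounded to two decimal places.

Education-specific rates per 1000 for Rosland: 72.784, 55.981, 44.070, 44.071, 24.380, 12.188.
For Dacira: 70.759, 72.328, 48.929, 39.333, 24.444, 13.137.
Standard weights: 0.14, 0.25, 0.30, 0.02, 0.13, 0.16.
Rosland: 0.1400×72.784 + 0.2500×55.981 + 0.3000×44.070 + 0.0200×44.071 + 0.1300×24.380 + 0.1600×12.188 = 43.4071 per 1000.
Dacira: 0.1400×70.759 + 0.2500×72.328 + 0.3000×48.929 + 0.0200×39.333 + 0.1300×24.444 + 0.1600×13.137 = 48.7331 per 1000.
Difference = 43.4071 − 48.7331 = -5.3260.

-5.33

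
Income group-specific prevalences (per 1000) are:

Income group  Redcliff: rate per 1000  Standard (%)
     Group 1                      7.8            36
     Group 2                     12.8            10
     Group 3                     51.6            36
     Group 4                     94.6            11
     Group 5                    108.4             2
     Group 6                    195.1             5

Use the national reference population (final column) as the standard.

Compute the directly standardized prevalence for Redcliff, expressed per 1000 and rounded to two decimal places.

44.99

Standard weights: 0.36, 0.10, 0.36, 0.11, 0.02, 0.05.
Standardized rate: 0.3600×7.8 + 0.1000×12.8 + 0.3600×51.6 + 0.1100×94.6 + 0.0200×108.4 + 0.0500×195.1 = 44.9930 per 1000.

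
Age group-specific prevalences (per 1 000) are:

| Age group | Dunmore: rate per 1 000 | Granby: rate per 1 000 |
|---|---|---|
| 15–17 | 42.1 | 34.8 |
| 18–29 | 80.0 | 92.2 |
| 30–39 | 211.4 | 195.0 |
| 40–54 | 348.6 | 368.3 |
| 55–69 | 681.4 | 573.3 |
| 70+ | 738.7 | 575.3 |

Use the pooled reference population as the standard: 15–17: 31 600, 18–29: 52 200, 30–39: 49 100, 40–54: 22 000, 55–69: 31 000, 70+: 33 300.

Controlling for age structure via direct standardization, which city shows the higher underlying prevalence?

Standard total = 219 200; weights = 0.1442, 0.2381, 0.2240, 0.1004, 0.1414, 0.1519.
Dunmore: 0.1442×42.1 + 0.2381×80.0 + 0.2240×211.4 + 0.1004×348.6 + 0.1414×681.4 + 0.1519×738.7 = 316.0466 per 1 000.
Granby: 0.1442×34.8 + 0.2381×92.2 + 0.2240×195.0 + 0.1004×368.3 + 0.1414×573.3 + 0.1519×575.3 = 276.0922 per 1 000.

Dunmore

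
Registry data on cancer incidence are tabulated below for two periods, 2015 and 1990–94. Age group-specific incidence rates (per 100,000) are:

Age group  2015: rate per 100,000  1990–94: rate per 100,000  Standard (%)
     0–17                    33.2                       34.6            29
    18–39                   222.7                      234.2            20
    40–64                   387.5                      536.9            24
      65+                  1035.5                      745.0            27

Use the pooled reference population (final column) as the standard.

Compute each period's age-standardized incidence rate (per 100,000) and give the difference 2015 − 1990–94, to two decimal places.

39.87

Standard weights: 0.29, 0.20, 0.24, 0.27.
2015: 0.2900×33.2 + 0.2000×222.7 + 0.2400×387.5 + 0.2700×1035.5 = 426.7530 per 100,000.
1990–94: 0.2900×34.6 + 0.2000×234.2 + 0.2400×536.9 + 0.2700×745.0 = 386.8800 per 100,000.
Difference = 426.7530 − 386.8800 = 39.8730.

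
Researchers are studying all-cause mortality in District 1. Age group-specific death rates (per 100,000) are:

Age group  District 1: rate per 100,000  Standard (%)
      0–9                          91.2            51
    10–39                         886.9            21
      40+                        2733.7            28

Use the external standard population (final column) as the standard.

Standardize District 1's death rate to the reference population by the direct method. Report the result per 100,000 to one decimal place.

998.2

Standard weights: 0.51, 0.21, 0.28.
Standardized rate: 0.5100×91.2 + 0.2100×886.9 + 0.2800×2733.7 = 998.1970 per 100,000.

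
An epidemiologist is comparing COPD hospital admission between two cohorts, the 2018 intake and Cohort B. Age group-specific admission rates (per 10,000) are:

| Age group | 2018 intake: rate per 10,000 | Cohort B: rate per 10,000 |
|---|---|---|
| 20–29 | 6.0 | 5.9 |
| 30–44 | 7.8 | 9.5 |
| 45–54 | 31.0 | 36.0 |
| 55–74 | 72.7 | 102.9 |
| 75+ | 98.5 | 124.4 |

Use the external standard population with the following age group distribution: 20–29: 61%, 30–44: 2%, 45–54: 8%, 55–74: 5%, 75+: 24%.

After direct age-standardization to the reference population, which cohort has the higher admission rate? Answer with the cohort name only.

Standard weights: 0.61, 0.02, 0.08, 0.05, 0.24.
The 2018 intake: 0.6100×6.0 + 0.0200×7.8 + 0.0800×31.0 + 0.0500×72.7 + 0.2400×98.5 = 33.5710 per 10,000.
Cohort B: 0.6100×5.9 + 0.0200×9.5 + 0.0800×36.0 + 0.0500×102.9 + 0.2400×124.4 = 41.6700 per 10,000.

Cohort B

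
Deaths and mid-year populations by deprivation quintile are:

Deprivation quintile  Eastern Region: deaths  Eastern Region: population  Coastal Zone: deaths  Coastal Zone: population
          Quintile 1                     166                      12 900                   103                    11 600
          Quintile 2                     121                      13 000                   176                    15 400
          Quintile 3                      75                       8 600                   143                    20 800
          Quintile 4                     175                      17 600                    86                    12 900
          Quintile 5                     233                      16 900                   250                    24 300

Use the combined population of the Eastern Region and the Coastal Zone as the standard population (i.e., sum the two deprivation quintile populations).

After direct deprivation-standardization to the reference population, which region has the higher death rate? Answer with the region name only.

Deprivation-specific rates per 1 000 for the Eastern Region: 12.868, 9.308, 8.721, 9.943, 13.787.
For the Coastal Zone: 8.879, 11.429, 6.875, 6.667, 10.288.
Combined standard total = 154 000; weights = 0.1591, 0.1844, 0.1909, 0.1981, 0.2675.
The Eastern Region: 0.1591×12.868 + 0.1844×9.308 + 0.1909×8.721 + 0.1981×9.943 + 0.2675×13.787 = 11.0863 per 1 000.
The Coastal Zone: 0.1591×8.879 + 0.1844×11.429 + 0.1909×6.875 + 0.1981×6.667 + 0.2675×10.288 = 8.9055 per 1 000.

Eastern Region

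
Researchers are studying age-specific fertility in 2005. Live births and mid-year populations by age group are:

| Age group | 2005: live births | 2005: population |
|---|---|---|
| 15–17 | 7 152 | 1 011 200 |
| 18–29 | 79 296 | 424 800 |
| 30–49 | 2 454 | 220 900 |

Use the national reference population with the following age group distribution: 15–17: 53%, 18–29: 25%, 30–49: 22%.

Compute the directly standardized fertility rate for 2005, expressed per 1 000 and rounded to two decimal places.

Age-specific rates per 1 000 for 2005: 7.073, 186.667, 11.109.
Standard weights: 0.53, 0.25, 0.22.
Standardized rate: 0.5300×7.073 + 0.2500×186.667 + 0.2200×11.109 = 52.8592 per 1 000.

52.86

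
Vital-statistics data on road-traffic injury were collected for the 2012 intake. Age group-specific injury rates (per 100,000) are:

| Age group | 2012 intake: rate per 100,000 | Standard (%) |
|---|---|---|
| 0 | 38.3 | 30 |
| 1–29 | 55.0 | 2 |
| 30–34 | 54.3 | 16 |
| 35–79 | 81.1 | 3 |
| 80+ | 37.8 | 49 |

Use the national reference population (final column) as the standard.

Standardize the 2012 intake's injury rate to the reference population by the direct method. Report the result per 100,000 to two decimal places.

Standard weights: 0.30, 0.02, 0.16, 0.03, 0.49.
Standardized rate: 0.3000×38.3 + 0.0200×55.0 + 0.1600×54.3 + 0.0300×81.1 + 0.4900×37.8 = 42.2330 per 100,000.

42.23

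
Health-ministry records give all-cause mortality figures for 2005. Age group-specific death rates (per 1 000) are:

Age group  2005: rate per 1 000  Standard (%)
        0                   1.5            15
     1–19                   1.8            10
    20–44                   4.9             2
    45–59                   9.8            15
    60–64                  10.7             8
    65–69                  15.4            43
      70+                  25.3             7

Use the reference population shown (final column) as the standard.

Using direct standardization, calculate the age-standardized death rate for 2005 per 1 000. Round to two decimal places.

11.22

Standard weights: 0.15, 0.10, 0.02, 0.15, 0.08, 0.43, 0.07.
Standardized rate: 0.1500×1.5 + 0.1000×1.8 + 0.0200×4.9 + 0.1500×9.8 + 0.0800×10.7 + 0.4300×15.4 + 0.0700×25.3 = 11.2220 per 1 000.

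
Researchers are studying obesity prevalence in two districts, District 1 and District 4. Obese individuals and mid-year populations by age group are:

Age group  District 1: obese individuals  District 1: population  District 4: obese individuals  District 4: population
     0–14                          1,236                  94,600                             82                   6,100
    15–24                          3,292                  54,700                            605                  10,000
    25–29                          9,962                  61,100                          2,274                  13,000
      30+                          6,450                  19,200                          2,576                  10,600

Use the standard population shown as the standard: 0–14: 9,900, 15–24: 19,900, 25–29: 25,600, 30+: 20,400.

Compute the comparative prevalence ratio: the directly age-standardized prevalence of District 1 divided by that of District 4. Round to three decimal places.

Age-specific rates per 1,000 for District 1: 13.066, 60.183, 163.044, 335.938.
For District 4: 13.443, 60.500, 174.923, 243.019.
Standard total = 75,800; weights = 0.1306, 0.2625, 0.3377, 0.2691.
District 1: 0.1306×13.066 + 0.2625×60.183 + 0.3377×163.044 + 0.2691×335.938 = 162.9821 per 1,000.
District 4: 0.1306×13.443 + 0.2625×60.500 + 0.3377×174.923 + 0.2691×243.019 = 142.1194 per 1,000.
Ratio = 162.9821 ÷ 142.1194 = 1.14680.

1.147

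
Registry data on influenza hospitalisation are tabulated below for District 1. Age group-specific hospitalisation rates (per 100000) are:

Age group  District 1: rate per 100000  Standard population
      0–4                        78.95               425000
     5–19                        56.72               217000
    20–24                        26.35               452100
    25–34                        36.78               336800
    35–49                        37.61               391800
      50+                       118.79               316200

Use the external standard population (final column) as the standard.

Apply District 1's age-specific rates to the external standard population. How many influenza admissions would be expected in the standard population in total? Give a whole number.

1225

Expected influenza admissions = Σ (standard pop × age-specific rate ÷ 100000)
= 425000×78.95/100000 + 217000×56.72/100000 + 452100×26.35/100000 + 336800×36.78/100000 + 391800×37.61/100000 + 316200×118.79/100000
= 335.54 + 123.08 + 119.13 + 123.88 + 147.36 + 375.61 = 1224.59.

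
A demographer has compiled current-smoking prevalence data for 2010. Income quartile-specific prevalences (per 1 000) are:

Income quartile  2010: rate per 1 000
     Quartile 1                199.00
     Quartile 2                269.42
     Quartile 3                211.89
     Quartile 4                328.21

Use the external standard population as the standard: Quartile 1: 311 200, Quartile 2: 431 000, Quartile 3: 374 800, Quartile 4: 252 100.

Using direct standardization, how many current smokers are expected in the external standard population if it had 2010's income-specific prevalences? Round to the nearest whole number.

340207

Expected current smokers = Σ (standard pop × income-specific rate ÷ 1 000)
= 311 200×199.00/1 000 + 431 000×269.42/1 000 + 374 800×211.89/1 000 + 252 100×328.21/1 000
= 61928.80 + 116120.02 + 79416.37 + 82741.74 = 340206.93.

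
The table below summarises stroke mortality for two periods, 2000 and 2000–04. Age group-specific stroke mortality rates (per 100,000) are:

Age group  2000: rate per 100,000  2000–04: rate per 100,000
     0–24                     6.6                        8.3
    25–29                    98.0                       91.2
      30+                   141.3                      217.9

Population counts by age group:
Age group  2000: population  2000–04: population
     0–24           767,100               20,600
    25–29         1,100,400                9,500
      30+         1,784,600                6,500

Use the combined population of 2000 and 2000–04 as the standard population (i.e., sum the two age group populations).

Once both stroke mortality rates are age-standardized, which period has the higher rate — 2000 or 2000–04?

Combined standard total = 3,688,700; weights = 0.2135, 0.3009, 0.4856.
2000: 0.2135×6.6 + 0.3009×98.0 + 0.4856×141.3 = 99.5070 per 100,000.
2000–04: 0.2135×8.3 + 0.3009×91.2 + 0.4856×217.9 = 135.0182 per 100,000.
The crude rates (99.96 vs 67.04) would put 2000 higher, but that reflects its age composition; once standardized to a common age structure, 2000–04 has the higher underlying rate.

2000–04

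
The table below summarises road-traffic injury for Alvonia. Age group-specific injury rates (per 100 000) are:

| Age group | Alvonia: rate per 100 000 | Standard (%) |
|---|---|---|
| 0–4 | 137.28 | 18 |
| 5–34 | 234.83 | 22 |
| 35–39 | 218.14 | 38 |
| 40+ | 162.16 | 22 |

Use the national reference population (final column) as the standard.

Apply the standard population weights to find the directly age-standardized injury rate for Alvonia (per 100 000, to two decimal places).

194.94

Standard weights: 0.18, 0.22, 0.38, 0.22.
Standardized rate: 0.1800×137.28 + 0.2200×234.83 + 0.3800×218.14 + 0.2200×162.16 = 194.9414 per 100 000.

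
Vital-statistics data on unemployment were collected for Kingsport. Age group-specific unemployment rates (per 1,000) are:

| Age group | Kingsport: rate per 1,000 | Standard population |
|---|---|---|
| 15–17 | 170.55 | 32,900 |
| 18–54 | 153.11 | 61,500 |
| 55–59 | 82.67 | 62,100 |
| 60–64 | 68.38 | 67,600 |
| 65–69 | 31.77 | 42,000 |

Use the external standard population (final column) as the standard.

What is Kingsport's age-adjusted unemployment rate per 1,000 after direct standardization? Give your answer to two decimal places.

98.15

Standard total = 266,100; weights = 0.1236, 0.2311, 0.2334, 0.2540, 0.1578.
Standardized rate: 0.1236×170.55 + 0.2311×153.11 + 0.2334×82.67 + 0.2540×68.38 + 0.1578×31.77 = 98.1511 per 1,000.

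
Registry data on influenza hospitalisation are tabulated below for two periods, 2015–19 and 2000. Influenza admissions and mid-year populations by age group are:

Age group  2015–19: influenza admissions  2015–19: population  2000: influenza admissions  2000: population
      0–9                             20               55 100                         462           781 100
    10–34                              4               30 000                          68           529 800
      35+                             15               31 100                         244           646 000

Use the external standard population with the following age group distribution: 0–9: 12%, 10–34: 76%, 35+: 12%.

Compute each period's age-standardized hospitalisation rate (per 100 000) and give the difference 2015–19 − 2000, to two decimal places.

Age-specific rates per 100 000 for 2015–19: 36.30, 13.33, 48.23.
For 2000: 59.15, 12.84, 37.77.
Standard weights: 0.12, 0.76, 0.12.
2015–19: 0.1200×36.30 + 0.7600×13.33 + 0.1200×48.23 = 20.2768 per 100 000.
2000: 0.1200×59.15 + 0.7600×12.84 + 0.1200×37.77 = 21.3848 per 100 000.
Difference = 20.2768 − 21.3848 = -1.1080.

-1.11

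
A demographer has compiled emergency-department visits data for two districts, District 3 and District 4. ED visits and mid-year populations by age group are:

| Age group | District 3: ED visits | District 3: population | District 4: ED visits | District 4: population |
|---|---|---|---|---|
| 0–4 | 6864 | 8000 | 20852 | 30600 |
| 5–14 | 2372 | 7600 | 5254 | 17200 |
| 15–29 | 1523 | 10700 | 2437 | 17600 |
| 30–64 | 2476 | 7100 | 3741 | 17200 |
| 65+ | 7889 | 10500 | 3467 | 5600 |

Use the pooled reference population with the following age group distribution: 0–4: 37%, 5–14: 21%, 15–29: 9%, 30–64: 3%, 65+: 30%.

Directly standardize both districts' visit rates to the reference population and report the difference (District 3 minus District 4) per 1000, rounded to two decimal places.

Age-specific rates per 1000 for District 3: 858.000, 312.105, 142.336, 348.732, 751.333.
For District 4: 681.438, 305.465, 138.466, 217.500, 619.107.
Standard weights: 0.37, 0.21, 0.09, 0.03, 0.30.
District 3: 0.3700×858.000 + 0.2100×312.105 + 0.0900×142.336 + 0.0300×348.732 + 0.3000×751.333 = 631.6744 per 1000.
District 4: 0.3700×681.438 + 0.2100×305.465 + 0.0900×138.466 + 0.0300×217.500 + 0.3000×619.107 = 520.9988 per 1000.
Difference = 631.6744 − 520.9988 = 110.6756.

110.68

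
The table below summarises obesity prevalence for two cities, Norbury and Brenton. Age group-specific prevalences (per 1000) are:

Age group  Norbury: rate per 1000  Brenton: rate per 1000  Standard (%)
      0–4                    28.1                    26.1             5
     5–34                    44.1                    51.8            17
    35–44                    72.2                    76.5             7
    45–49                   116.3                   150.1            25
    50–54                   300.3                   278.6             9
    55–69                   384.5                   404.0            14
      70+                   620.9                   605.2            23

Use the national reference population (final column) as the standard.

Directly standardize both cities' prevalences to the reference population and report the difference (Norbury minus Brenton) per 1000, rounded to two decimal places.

Standard weights: 0.05, 0.17, 0.07, 0.25, 0.09, 0.14, 0.23.
Norbury: 0.0500×28.1 + 0.1700×44.1 + 0.0700×72.2 + 0.2500×116.3 + 0.0900×300.3 + 0.1400×384.5 + 0.2300×620.9 = 266.6950 per 1000.
Brenton: 0.0500×26.1 + 0.1700×51.8 + 0.0700×76.5 + 0.2500×150.1 + 0.0900×278.6 + 0.1400×404.0 + 0.2300×605.2 = 273.8210 per 1000.
Difference = 266.6950 − 273.8210 = -7.1260.

-7.13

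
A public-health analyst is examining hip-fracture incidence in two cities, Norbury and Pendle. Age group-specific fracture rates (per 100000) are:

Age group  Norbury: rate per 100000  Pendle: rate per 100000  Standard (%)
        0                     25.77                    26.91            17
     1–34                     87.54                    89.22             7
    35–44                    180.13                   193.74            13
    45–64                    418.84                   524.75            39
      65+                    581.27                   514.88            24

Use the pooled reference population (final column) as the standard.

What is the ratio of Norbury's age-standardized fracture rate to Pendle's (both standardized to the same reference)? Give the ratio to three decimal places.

Standard weights: 0.17, 0.07, 0.13, 0.39, 0.24.
Norbury: 0.1700×25.77 + 0.0700×87.54 + 0.1300×180.13 + 0.3900×418.84 + 0.2400×581.27 = 336.7780 per 100000.
Pendle: 0.1700×26.91 + 0.0700×89.22 + 0.1300×193.74 + 0.3900×524.75 + 0.2400×514.88 = 364.2300 per 100000.
Ratio = 336.7780 ÷ 364.2300 = 0.92463.

0.925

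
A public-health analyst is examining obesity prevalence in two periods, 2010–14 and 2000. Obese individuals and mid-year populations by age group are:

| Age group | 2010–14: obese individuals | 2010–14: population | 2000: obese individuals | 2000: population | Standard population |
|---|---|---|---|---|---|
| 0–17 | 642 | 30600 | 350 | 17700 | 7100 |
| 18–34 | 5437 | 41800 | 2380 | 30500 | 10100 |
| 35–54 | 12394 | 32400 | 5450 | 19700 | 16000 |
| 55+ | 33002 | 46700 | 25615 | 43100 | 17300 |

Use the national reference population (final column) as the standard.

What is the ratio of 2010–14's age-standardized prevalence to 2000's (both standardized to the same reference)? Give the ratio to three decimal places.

Age-specific rates per 1000 for 2010–14: 20.980, 130.072, 382.531, 706.681.
For 2000: 19.774, 78.033, 276.650, 594.316.
Standard total = 50500; weights = 0.1406, 0.2000, 0.3168, 0.3426.
2010–14: 0.1406×20.980 + 0.2000×130.072 + 0.3168×382.531 + 0.3426×706.681 = 392.2527 per 1000.
2000: 0.1406×19.774 + 0.2000×78.033 + 0.3168×276.650 + 0.3426×594.316 = 309.6353 per 1000.
Ratio = 392.2527 ÷ 309.6353 = 1.26682.

1.267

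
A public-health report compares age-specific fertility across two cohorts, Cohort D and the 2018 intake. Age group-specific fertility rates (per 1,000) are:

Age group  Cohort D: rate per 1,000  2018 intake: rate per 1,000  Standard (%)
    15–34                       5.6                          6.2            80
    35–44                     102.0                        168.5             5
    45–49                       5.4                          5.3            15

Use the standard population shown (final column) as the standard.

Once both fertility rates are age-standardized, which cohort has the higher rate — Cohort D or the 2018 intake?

2018 intake

Standard weights: 0.80, 0.05, 0.15.
Cohort D: 0.8000×5.6 + 0.0500×102.0 + 0.1500×5.4 = 10.3900 per 1,000.
The 2018 intake: 0.8000×6.2 + 0.0500×168.5 + 0.1500×5.3 = 14.1800 per 1,000.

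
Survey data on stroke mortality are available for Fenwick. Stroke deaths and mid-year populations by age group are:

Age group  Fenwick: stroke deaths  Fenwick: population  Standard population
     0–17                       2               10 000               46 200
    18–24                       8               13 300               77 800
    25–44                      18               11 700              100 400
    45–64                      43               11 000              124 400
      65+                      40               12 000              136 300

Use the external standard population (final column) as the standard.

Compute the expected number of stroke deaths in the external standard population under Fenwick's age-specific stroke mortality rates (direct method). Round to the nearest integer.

1151

Age-specific rates per 100 000 for Fenwick: 20.00, 60.15, 153.85, 390.91, 333.33.
Expected stroke deaths = Σ (standard pop × age-specific rate ÷ 100 000)
= 46 200×20.00/100 000 + 77 800×60.15/100 000 + 100 400×153.85/100 000 + 124 400×390.91/100 000 + 136 300×333.33/100 000
= 9.24 + 46.80 + 154.46 + 486.29 + 454.33 = 1151.12.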